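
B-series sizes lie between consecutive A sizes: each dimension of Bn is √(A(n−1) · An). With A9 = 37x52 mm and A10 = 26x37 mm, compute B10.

Short side: √(37 · 26) = √962 ≈ 31.0 → 31 mm
Long side: √(52 · 37) = √1924 ≈ 43.9 → 44 mm

31 × 44 mm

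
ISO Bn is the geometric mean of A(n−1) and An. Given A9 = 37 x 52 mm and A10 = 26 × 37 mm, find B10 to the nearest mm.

Short side: √(37 · 26) = √962 ≈ 31.0 → 31 mm
Long side: √(52 · 37) = √1924 ≈ 43.9 → 44 mm

31 × 44 mm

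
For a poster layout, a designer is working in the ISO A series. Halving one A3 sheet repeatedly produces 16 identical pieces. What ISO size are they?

A7

16 = 2^4, so 4 halving steps.
A3 → A4 → … → A7 after 4 steps.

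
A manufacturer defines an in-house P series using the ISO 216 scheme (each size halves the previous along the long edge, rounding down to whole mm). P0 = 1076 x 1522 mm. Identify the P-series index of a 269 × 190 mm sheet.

P5

P0: 1076 × 1522 mm
P1: 761 × 1076 mm
P2: 538 × 761 mm
P3: 380 × 538 mm
P4: 269 × 380 mm
P5: 190 × 269 mm
P6: 134 × 190 mm
→ matches P5.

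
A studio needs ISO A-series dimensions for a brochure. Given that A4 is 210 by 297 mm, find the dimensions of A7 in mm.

74 × 105 mm

A5: ⌊297/2⌋ × 210 = 148 × 210 mm
A6: ⌊210/2⌋ × 148 = 105 × 148 mm
A7: ⌊148/2⌋ × 105 = 74 × 105 mm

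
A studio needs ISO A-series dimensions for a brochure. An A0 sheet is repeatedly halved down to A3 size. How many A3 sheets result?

Each ISO step halves the sheet: 1 × A0 → 2 × A1 → 4 × A2 → 8 × A3
From A0 to A3 is 3 halving steps: 2^3 = 8.

8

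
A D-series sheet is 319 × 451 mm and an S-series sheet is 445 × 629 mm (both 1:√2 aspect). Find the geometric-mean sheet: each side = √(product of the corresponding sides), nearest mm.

Short side: √(319 · 445) = √141955 ≈ 376.8 → 377 mm
Long side: √(451 · 629) = √283679 ≈ 532.6 → 533 mm

377 × 533 mm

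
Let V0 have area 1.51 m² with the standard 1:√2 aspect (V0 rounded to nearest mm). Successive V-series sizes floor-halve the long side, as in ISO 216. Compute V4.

258 × 365 mm

Let V0's short side be w mm. w · w√2 = 1.51 m² = 1,510,000 mm², so w ≈ 1033.3 mm and w√2 ≈ 1461.3 mm → V0 = 1033 × 1461 mm.
V1: ⌊1461/2⌋ × 1033 = 730 × 1033 mm
V2: ⌊1033/2⌋ × 730 = 516 × 730 mm
V3: ⌊730/2⌋ × 516 = 365 × 516 mm
V4: ⌊516/2⌋ × 365 = 258 × 365 mm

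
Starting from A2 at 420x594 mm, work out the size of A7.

A3: ⌊594/2⌋ × 420 = 297 × 420 mm
A4: ⌊420/2⌋ × 297 = 210 × 297 mm
A5: ⌊297/2⌋ × 210 = 148 × 210 mm
A6: ⌊210/2⌋ × 148 = 105 × 148 mm
A7: ⌊148/2⌋ × 105 = 74 × 105 mm

74 × 105 mm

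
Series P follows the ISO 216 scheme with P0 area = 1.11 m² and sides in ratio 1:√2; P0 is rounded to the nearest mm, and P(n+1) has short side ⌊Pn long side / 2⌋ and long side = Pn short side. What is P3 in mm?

313 × 443 mm

Let P0's short side be w mm. w · w√2 = 1.11 m² = 1,110,000 mm², so w ≈ 885.9 mm and w√2 ≈ 1252.9 mm → P0 = 886 × 1253 mm.
P1: ⌊1253/2⌋ × 886 = 626 × 886 mm
P2: ⌊886/2⌋ × 626 = 443 × 626 mm
P3: ⌊626/2⌋ × 443 = 313 × 443 mm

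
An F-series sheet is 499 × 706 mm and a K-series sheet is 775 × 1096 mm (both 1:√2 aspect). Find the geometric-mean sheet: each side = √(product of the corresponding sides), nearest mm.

Short side: √(499 · 775) = √386725 ≈ 621.9 → 622 mm
Long side: √(706 · 1096) = √773776 ≈ 879.6 → 880 mm

622 × 880 mm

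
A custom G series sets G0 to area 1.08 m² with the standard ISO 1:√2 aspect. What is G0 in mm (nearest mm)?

874 × 1236 mm

Let the short side be w mm. Then w · w√2 = 1.08 m² = 1,080,000 mm².
w² = 1,080,000/√2, so w ≈ 873.9 mm; long side = w√2 ≈ 1235.9 mm.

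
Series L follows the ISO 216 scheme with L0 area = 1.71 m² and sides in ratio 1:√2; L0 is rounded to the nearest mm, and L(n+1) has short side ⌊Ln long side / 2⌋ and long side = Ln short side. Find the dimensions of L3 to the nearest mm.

388 × 550 mm

Let L0's short side be w mm. w · w√2 = 1.71 m² = 1,710,000 mm², so w ≈ 1099.6 mm and w√2 ≈ 1555.1 mm → L0 = 1100 × 1555 mm.
L1: ⌊1555/2⌋ × 1100 = 777 × 1100 mm
L2: ⌊1100/2⌋ × 777 = 550 × 777 mm
L3: ⌊777/2⌋ × 550 = 388 × 550 mm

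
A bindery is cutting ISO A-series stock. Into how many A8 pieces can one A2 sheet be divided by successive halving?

64

Each ISO step halves the sheet: 1 × A2 → 2 × A3 → 4 × A4 → 8 × A5 → …
From A2 to A8 is 6 halving steps: 2^6 = 64.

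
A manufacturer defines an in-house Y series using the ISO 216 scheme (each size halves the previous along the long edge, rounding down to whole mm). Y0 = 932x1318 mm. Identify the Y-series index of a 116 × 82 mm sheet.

Y0: 932 × 1318 mm
Y1: 659 × 932 mm
Y2: 466 × 659 mm
Y3: 329 × 466 mm
Y4: 233 × 329 mm
Y5: 164 × 233 mm
Y6: 116 × 164 mm
Y7: 82 × 116 mm
Y8: 58 × 82 mm
→ matches Y7.

Y7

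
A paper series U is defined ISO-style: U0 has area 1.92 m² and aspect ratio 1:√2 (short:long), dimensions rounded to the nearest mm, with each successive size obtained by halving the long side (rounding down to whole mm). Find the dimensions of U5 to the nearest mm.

206 × 291 mm

Let U0's short side be w mm. w · w√2 = 1.92 m² = 1,920,000 mm², so w ≈ 1165.2 mm and w√2 ≈ 1647.8 mm → U0 = 1165 × 1648 mm.
U1: ⌊1648/2⌋ × 1165 = 824 × 1165 mm
U2: ⌊1165/2⌋ × 824 = 582 × 824 mm
U3: ⌊824/2⌋ × 582 = 412 × 582 mm
U4: ⌊582/2⌋ × 412 = 291 × 412 mm
U5: ⌊412/2⌋ × 291 = 206 × 291 mm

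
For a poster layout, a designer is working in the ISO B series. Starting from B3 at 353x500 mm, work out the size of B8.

62 × 88 mm

B4: ⌊500/2⌋ × 353 = 250 × 353 mm
B5: ⌊353/2⌋ × 250 = 176 × 250 mm
B6: ⌊250/2⌋ × 176 = 125 × 176 mm
B7: ⌊176/2⌋ × 125 = 88 × 125 mm
B8: ⌊125/2⌋ × 88 = 62 × 88 mm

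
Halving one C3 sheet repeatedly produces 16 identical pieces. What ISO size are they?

16 = 2^4, so 4 halving steps.
C3 → C4 → … → C7 after 4 steps.

C7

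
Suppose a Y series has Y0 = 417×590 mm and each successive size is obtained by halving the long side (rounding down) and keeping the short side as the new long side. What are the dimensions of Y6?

52 × 73 mm

Y1: ⌊590/2⌋ × 417 = 295 × 417 mm
Y2: ⌊417/2⌋ × 295 = 208 × 295 mm
Y3: ⌊295/2⌋ × 208 = 147 × 208 mm
Y4: ⌊208/2⌋ × 147 = 104 × 147 mm
Y5: ⌊147/2⌋ × 104 = 73 × 104 mm
Y6: ⌊104/2⌋ × 73 = 52 × 73 mm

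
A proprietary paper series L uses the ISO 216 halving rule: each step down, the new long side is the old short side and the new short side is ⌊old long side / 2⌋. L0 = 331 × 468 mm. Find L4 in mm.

L1: ⌊468/2⌋ × 331 = 234 × 331 mm
L2: ⌊331/2⌋ × 234 = 165 × 234 mm
L3: ⌊234/2⌋ × 165 = 117 × 165 mm
L4: ⌊165/2⌋ × 117 = 82 × 117 mm

82 × 117 mm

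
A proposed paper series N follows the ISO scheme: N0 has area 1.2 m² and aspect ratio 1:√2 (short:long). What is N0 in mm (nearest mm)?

921 × 1303 mm

Let the short side be w mm. Then w · w√2 = 1.2 m² = 1,200,000 mm².
w² = 1,200,000/√2, so w ≈ 921.2 mm; long side = w√2 ≈ 1302.7 mm.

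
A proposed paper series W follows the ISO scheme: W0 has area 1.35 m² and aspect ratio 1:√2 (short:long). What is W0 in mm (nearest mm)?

Let the short side be w mm. Then w · w√2 = 1.35 m² = 1,350,000 mm².
w² = 1,350,000/√2, so w ≈ 977.0 mm; long side = w√2 ≈ 1381.7 mm.

977 × 1382 mm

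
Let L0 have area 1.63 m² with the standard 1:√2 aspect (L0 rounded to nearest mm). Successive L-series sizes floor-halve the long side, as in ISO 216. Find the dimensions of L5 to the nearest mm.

189 × 268 mm

Let L0's short side be w mm. w · w√2 = 1.63 m² = 1,630,000 mm², so w ≈ 1073.6 mm and w√2 ≈ 1518.3 mm → L0 = 1074 × 1518 mm.
L1: ⌊1518/2⌋ × 1074 = 759 × 1074 mm
L2: ⌊1074/2⌋ × 759 = 537 × 759 mm
L3: ⌊759/2⌋ × 537 = 379 × 537 mm
L4: ⌊537/2⌋ × 379 = 268 × 379 mm
L5: ⌊379/2⌋ × 268 = 189 × 268 mm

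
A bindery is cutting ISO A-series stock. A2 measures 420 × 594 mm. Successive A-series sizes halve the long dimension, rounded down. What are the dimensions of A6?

A3: ⌊594/2⌋ × 420 = 297 × 420 mm
A4: ⌊420/2⌋ × 297 = 210 × 297 mm
A5: ⌊297/2⌋ × 210 = 148 × 210 mm
A6: ⌊210/2⌋ × 148 = 105 × 148 mm

105 × 148 mm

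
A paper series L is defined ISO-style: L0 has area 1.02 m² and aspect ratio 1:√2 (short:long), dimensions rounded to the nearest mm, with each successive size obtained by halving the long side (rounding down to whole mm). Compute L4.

Let L0's short side be w mm. w · w√2 = 1.02 m² = 1,020,000 mm², so w ≈ 849.3 mm and w√2 ≈ 1201.0 mm → L0 = 849 × 1201 mm.
L1: ⌊1201/2⌋ × 849 = 600 × 849 mm
L2: ⌊849/2⌋ × 600 = 424 × 600 mm
L3: ⌊600/2⌋ × 424 = 300 × 424 mm
L4: ⌊424/2⌋ × 300 = 212 × 300 mm

212 × 300 mm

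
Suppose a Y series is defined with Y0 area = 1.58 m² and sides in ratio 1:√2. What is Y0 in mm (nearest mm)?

Let the short side be w mm. Then w · w√2 = 1.58 m² = 1,580,000 mm².
w² = 1,580,000/√2, so w ≈ 1057.0 mm; long side = w√2 ≈ 1494.8 mm.

1057 × 1495 mm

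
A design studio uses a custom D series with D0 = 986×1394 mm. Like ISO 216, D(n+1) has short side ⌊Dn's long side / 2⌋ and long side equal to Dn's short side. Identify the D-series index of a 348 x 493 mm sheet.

D0: 986 × 1394 mm
D1: 697 × 986 mm
D2: 493 × 697 mm
D3: 348 × 493 mm
D4: 246 × 348 mm
→ matches D3.

D3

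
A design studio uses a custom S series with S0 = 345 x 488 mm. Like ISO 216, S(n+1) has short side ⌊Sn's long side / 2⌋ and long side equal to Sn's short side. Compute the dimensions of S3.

122 × 172 mm

S1 = 244 × 345 mm (from S0 by 1 halving).
S2: ⌊345/2⌋ × 244 = 172 × 244 mm
S3: ⌊244/2⌋ × 172 = 122 × 172 mm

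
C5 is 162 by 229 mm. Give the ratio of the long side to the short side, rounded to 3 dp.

1.414

229 / 162 = 1.414
Matches √2 ≈ 1.414 — the ISO 216 defining ratio.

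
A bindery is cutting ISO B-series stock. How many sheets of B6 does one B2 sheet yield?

16

B2 = 500 × 707 mm; B6 = 125 × 176 mm.
Each halving step doubles the count; 4 steps from B2 to B6.
2^4 = 16.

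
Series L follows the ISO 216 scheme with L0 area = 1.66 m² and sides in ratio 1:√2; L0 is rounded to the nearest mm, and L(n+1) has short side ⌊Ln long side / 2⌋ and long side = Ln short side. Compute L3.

Let L0's short side be w mm. w · w√2 = 1.66 m² = 1,660,000 mm², so w ≈ 1083.4 mm and w√2 ≈ 1532.2 mm → L0 = 1083 × 1532 mm.
L1: ⌊1532/2⌋ × 1083 = 766 × 1083 mm
L2: ⌊1083/2⌋ × 766 = 541 × 766 mm
L3: ⌊766/2⌋ × 541 = 383 × 541 mm

383 × 541 mm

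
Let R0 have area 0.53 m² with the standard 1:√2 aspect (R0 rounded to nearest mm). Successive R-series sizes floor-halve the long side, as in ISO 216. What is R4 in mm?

Let R0's short side be w mm. w · w√2 = 0.53 m² = 530,000 mm², so w ≈ 612.2 mm and w√2 ≈ 865.8 mm → R0 = 612 × 866 mm.
R1: ⌊866/2⌋ × 612 = 433 × 612 mm
R2: ⌊612/2⌋ × 433 = 306 × 433 mm
R3: ⌊433/2⌋ × 306 = 216 × 306 mm
R4: ⌊306/2⌋ × 216 = 153 × 216 mm

153 × 216 mm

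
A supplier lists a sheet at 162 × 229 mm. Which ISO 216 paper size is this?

C5 (162 × 229 mm)

Aspect ratio 229/162 ≈ 1.414 — close to the ISO √2 ≈ 1.414.
In the C-series (envelope sizes, between A and B): C5 = 162 × 229 mm.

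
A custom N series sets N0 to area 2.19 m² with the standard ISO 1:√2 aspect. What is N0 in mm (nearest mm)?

1244 × 1760 mm

Let the short side be w mm. Then w · w√2 = 2.19 m² = 2,190,000 mm².
w² = 2,190,000/√2, so w ≈ 1244.4 mm; long side = w√2 ≈ 1759.9 mm.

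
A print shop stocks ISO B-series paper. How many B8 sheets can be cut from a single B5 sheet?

8

Each ISO step halves the sheet: 1 × B5 → 2 × B6 → 4 × B7 → 8 × B8
From B5 to B8 is 3 halving steps: 2^3 = 8.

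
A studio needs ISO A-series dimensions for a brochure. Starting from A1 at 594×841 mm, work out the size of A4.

A2: ⌊841/2⌋ × 594 = 420 × 594 mm
A3: ⌊594/2⌋ × 420 = 297 × 420 mm
A4: ⌊420/2⌋ × 297 = 210 × 297 mm

210 × 297 mm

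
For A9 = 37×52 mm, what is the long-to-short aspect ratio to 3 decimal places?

52 / 37 = 1.405
ISO 216 targets √2 ≈ 1.414; the -0.009 deviation is from mm rounding.

1.405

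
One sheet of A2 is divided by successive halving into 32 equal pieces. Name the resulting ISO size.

32 = 2^5, so 5 halving steps.
A2 → A3 → … → A7 after 5 steps.

A7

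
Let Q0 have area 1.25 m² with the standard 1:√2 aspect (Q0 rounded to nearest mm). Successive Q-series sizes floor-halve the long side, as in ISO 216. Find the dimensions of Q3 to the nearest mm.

332 × 470 mm

Let Q0's short side be w mm. w · w√2 = 1.25 m² = 1,250,000 mm², so w ≈ 940.2 mm and w√2 ≈ 1329.6 mm → Q0 = 940 × 1330 mm.
Q1: ⌊1330/2⌋ × 940 = 665 × 940 mm
Q2: ⌊940/2⌋ × 665 = 470 × 665 mm
Q3: ⌊665/2⌋ × 470 = 332 × 470 mm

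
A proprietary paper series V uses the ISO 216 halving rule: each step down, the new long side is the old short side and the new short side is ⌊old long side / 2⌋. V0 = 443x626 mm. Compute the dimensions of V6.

55 × 78 mm

V1 = 313 × 443 mm (from V0 by 1 halving).
V2: ⌊443/2⌋ × 313 = 221 × 313 mm
V3: ⌊313/2⌋ × 221 = 156 × 221 mm
V4: ⌊221/2⌋ × 156 = 110 × 156 mm
V5: ⌊156/2⌋ × 110 = 78 × 110 mm
V6: ⌊110/2⌋ × 78 = 55 × 78 mm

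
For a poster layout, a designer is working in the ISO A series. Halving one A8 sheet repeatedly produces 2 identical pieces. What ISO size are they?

A9

2 = 2^1, so 1 halving step.
A8 → A9 → … → A9 after 1 step.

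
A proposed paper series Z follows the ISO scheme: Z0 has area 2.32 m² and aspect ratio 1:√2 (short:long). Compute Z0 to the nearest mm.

Let the short side be w mm. Then w · w√2 = 2.32 m² = 2,320,000 mm².
w² = 2,320,000/√2, so w ≈ 1280.8 mm; long side = w√2 ≈ 1811.3 mm.

1281 × 1811 mm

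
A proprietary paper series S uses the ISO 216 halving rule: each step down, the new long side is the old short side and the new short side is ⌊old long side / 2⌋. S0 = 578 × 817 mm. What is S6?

72 × 102 mm

S1 = 408 × 578 mm (from S0 by 1 halving).
S2: ⌊578/2⌋ × 408 = 289 × 408 mm
S3: ⌊408/2⌋ × 289 = 204 × 289 mm
S4: ⌊289/2⌋ × 204 = 144 × 204 mm
S5: ⌊204/2⌋ × 144 = 102 × 144 mm
S6: ⌊144/2⌋ × 102 = 72 × 102 mm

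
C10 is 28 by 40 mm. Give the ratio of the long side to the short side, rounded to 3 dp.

1.429

40 / 28 = 1.429
ISO 216 targets √2 ≈ 1.414; the +0.014 deviation is from mm rounding.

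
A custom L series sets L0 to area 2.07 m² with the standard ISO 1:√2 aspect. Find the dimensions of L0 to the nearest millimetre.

1210 × 1711 mm

Let the short side be w mm. Then w · w√2 = 2.07 m² = 2,070,000 mm².
w² = 2,070,000/√2, so w ≈ 1209.8 mm; long side = w√2 ≈ 1711.0 mm.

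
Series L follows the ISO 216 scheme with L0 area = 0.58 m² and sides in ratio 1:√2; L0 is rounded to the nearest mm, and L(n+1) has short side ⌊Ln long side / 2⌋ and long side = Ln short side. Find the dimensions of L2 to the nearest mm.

Let L0's short side be w mm. w · w√2 = 0.58 m² = 580,000 mm², so w ≈ 640.4 mm and w√2 ≈ 905.7 mm → L0 = 640 × 906 mm.
L1: ⌊906/2⌋ × 640 = 453 × 640 mm
L2: ⌊640/2⌋ × 453 = 320 × 453 mm

320 × 453 mm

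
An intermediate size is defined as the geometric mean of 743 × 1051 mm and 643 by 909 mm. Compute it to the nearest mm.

691 × 977 mm

Short side: √(743 · 643) = √477749 ≈ 691.2 → 691 mm
Long side: √(1051 · 909) = √955359 ≈ 977.4 → 977 mm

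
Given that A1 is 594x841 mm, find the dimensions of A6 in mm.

A2: ⌊841/2⌋ × 594 = 420 × 594 mm
A3: ⌊594/2⌋ × 420 = 297 × 420 mm
A4: ⌊420/2⌋ × 297 = 210 × 297 mm
A5: ⌊297/2⌋ × 210 = 148 × 210 mm
A6: ⌊210/2⌋ × 148 = 105 × 148 mm

105 × 148 mm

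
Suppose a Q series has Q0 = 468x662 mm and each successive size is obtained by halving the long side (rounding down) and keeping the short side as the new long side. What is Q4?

117 × 165 mm

Q1: ⌊662/2⌋ × 468 = 331 × 468 mm
Q2: ⌊468/2⌋ × 331 = 234 × 331 mm
Q3: ⌊331/2⌋ × 234 = 165 × 234 mm
Q4: ⌊234/2⌋ × 165 = 117 × 165 mm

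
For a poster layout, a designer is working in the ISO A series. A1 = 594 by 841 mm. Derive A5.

148 × 210 mm

A2: ⌊841/2⌋ × 594 = 420 × 594 mm
A3: ⌊594/2⌋ × 420 = 297 × 420 mm
A4: ⌊420/2⌋ × 297 = 210 × 297 mm
A5: ⌊297/2⌋ × 210 = 148 × 210 mm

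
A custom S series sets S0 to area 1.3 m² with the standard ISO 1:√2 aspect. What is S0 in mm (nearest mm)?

Let the short side be w mm. Then w · w√2 = 1.3 m² = 1,300,000 mm².
w² = 1,300,000/√2, so w ≈ 958.8 mm; long side = w√2 ≈ 1355.9 mm.

959 × 1356 mm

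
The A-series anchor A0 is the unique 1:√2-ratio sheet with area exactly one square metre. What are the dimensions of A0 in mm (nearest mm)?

841 × 1189 mm

Let the short side be w mm. Then the long side is w√2 and w · w√2 = 10⁶ mm².
w² = 10⁶/√2, so w = 1000 / 2^(1/4) ≈ 840.9 mm; long side = 1000 · 2^(1/4) ≈ 1189.2 mm.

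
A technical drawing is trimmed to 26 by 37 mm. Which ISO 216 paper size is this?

A10 (26 × 37 mm)

Aspect ratio 37/26 ≈ 1.423 — close to the ISO √2 ≈ 1.414.
In the A-series (A0 area = 1 m²): A10 = 26 × 37 mm.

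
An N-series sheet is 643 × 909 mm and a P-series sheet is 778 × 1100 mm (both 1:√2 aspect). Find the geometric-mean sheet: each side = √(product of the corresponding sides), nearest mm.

707 × 1000 mm

Short side: √(643 · 778) = √500254 ≈ 707.3 → 707 mm
Long side: √(909 · 1100) = √999900 ≈ 999.9 → 1000 mm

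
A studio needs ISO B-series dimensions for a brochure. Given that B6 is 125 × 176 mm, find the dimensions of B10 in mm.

31 × 44 mm

B7: ⌊176/2⌋ × 125 = 88 × 125 mm
B8: ⌊125/2⌋ × 88 = 62 × 88 mm
B9: ⌊88/2⌋ × 62 = 44 × 62 mm
B10: ⌊62/2⌋ × 44 = 31 × 44 mm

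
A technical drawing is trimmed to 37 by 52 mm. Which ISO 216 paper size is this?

A9 (37 × 52 mm)

Aspect ratio 52/37 ≈ 1.405 — close to the ISO √2 ≈ 1.414.
In the A-series (A0 area = 1 m²): A9 = 37 × 52 mm.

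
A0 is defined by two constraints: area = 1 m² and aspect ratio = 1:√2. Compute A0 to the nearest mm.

841 × 1189 mm

Let the short side be w mm. Then the long side is w√2 and w · w√2 = 10⁶ mm².
w² = 10⁶/√2, so w = 1000 / 2^(1/4) ≈ 840.9 mm; long side = 1000 · 2^(1/4) ≈ 1189.2 mm.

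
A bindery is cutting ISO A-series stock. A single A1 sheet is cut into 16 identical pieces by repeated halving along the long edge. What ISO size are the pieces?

16 = 2^4, so 4 halving steps.
A1 → A2 → … → A5 after 4 steps.

A5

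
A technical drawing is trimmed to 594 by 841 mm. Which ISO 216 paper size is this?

Aspect ratio 841/594 ≈ 1.416 — close to the ISO √2 ≈ 1.414.
In the A-series (A0 area = 1 m²): A1 = 594 × 841 mm.

A1 (594 × 841 mm)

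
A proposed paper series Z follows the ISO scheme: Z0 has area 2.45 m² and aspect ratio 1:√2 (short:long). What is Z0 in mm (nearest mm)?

1316 × 1861 mm

Let the short side be w mm. Then w · w√2 = 2.45 m² = 2,450,000 mm².
w² = 2,450,000/√2, so w ≈ 1316.2 mm; long side = w√2 ≈ 1861.4 mm.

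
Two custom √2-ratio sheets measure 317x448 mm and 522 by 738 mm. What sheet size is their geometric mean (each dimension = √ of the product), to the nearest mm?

407 × 575 mm

Short side: √(317 · 522) = √165474 ≈ 406.8 → 407 mm
Long side: √(448 · 738) = √330624 ≈ 575.0 → 575 mm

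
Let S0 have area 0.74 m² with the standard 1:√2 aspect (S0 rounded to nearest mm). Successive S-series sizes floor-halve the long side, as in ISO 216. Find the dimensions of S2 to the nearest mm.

Let S0's short side be w mm. w · w√2 = 0.74 m² = 740,000 mm², so w ≈ 723.4 mm and w√2 ≈ 1023.0 mm → S0 = 723 × 1023 mm.
S1: ⌊1023/2⌋ × 723 = 511 × 723 mm
S2: ⌊723/2⌋ × 511 = 361 × 511 mm

361 × 511 mm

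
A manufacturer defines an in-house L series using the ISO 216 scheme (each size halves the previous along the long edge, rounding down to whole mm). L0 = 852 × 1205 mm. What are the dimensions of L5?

150 × 213 mm

L1: ⌊1205/2⌋ × 852 = 602 × 852 mm
L2: ⌊852/2⌋ × 602 = 426 × 602 mm
L3: ⌊602/2⌋ × 426 = 301 × 426 mm
L4: ⌊426/2⌋ × 301 = 213 × 301 mm
L5: ⌊301/2⌋ × 213 = 150 × 213 mm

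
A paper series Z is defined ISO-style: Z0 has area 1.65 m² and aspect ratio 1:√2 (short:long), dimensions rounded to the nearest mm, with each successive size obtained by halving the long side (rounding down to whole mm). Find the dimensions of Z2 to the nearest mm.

540 × 764 mm

Let Z0's short side be w mm. w · w√2 = 1.65 m² = 1,650,000 mm², so w ≈ 1080.2 mm and w√2 ≈ 1527.6 mm → Z0 = 1080 × 1528 mm.
Z1: ⌊1528/2⌋ × 1080 = 764 × 1080 mm
Z2: ⌊1080/2⌋ × 764 = 540 × 764 mm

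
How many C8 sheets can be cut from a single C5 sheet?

8

Each ISO step halves the sheet: 1 × C5 → 2 × C6 → 4 × C7 → 8 × C8
From C5 to C8 is 3 halving steps: 2^3 = 8.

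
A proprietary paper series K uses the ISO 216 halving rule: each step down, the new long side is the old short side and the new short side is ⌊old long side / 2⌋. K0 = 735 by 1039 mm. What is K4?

K1: ⌊1039/2⌋ × 735 = 519 × 735 mm
K2: ⌊735/2⌋ × 519 = 367 × 519 mm
K3: ⌊519/2⌋ × 367 = 259 × 367 mm
K4: ⌊367/2⌋ × 259 = 183 × 259 mm

183 × 259 mm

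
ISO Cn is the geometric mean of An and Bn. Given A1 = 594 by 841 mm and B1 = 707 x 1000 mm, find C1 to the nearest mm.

648 × 917 mm

Short side: √(594 · 707) = √419958 ≈ 648.0 → 648 mm
Long side: √(841 · 1000) = √841000 ≈ 917.1 → 917 mm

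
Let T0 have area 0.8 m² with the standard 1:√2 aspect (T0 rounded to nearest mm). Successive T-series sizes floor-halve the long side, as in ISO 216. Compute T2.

376 × 532 mm

Let T0's short side be w mm. w · w√2 = 0.8 m² = 800,000 mm², so w ≈ 752.1 mm and w√2 ≈ 1063.7 mm → T0 = 752 × 1064 mm.
T1: ⌊1064/2⌋ × 752 = 532 × 752 mm
T2: ⌊752/2⌋ × 532 = 376 × 532 mm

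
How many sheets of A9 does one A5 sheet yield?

16

A5 = 148 × 210 mm; A9 = 37 × 52 mm.
Each halving step doubles the count; 4 steps from A5 to A9.
2^4 = 16.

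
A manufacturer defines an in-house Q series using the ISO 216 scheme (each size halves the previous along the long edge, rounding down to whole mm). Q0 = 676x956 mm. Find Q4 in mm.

Q1 = 478 × 676 mm (from Q0 by 1 halving).
Q2: ⌊676/2⌋ × 478 = 338 × 478 mm
Q3: ⌊478/2⌋ × 338 = 239 × 338 mm
Q4: ⌊338/2⌋ × 239 = 169 × 239 mm

169 × 239 mm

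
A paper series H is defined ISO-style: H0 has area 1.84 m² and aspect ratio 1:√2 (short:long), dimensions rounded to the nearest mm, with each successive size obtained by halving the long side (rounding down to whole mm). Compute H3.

403 × 570 mm

Let H0's short side be w mm. w · w√2 = 1.84 m² = 1,840,000 mm², so w ≈ 1140.6 mm and w√2 ≈ 1613.1 mm → H0 = 1141 × 1613 mm.
H1: ⌊1613/2⌋ × 1141 = 806 × 1141 mm
H2: ⌊1141/2⌋ × 806 = 570 × 806 mm
H3: ⌊806/2⌋ × 570 = 403 × 570 mm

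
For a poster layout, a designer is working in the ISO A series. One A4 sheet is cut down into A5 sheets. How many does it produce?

Each ISO step halves the sheet: 1 × A4 → 2 × A5
From A4 to A5 is 1 halving step: 2^1 = 2.

2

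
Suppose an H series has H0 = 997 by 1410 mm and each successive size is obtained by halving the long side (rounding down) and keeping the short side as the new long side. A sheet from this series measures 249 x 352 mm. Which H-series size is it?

H0: 997 × 1410 mm
H1: 705 × 997 mm
H2: 498 × 705 mm
H3: 352 × 498 mm
H4: 249 × 352 mm
H5: 176 × 249 mm
→ matches H4.

H4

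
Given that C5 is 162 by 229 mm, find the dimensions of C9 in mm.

C6: ⌊229/2⌋ × 162 = 114 × 162 mm
C7: ⌊162/2⌋ × 114 = 81 × 114 mm
C8: ⌊114/2⌋ × 81 = 57 × 81 mm
C9: ⌊81/2⌋ × 57 = 40 × 57 mm

40 × 57 mm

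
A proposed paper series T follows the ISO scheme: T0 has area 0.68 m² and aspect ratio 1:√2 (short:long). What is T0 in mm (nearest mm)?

Let the short side be w mm. Then w · w√2 = 0.68 m² = 680,000 mm².
w² = 680,000/√2, so w ≈ 693.4 mm; long side = w√2 ≈ 980.6 mm.

693 × 981 mm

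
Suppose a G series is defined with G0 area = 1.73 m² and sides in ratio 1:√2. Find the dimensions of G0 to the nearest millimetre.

1106 × 1564 mm

Let the short side be w mm. Then w · w√2 = 1.73 m² = 1,730,000 mm².
w² = 1,730,000/√2, so w ≈ 1106.0 mm; long side = w√2 ≈ 1564.2 mm.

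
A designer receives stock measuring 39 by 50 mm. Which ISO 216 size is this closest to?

A9 (37 × 52 mm)

Aspect ratio 50/39 ≈ 1.282 (ISO target is √2 ≈ 1.414).
In the A-series (A0 area = 1 m²): A9 = 37 × 52 mm.
Off by 4 mm total — nearest standard size.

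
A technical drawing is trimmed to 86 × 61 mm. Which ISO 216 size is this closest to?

B8 (62 × 88 mm)

Aspect ratio 86/61 ≈ 1.410 — close to the ISO √2 ≈ 1.414.
In the B-series (B0 = 1000 × 1414 mm): B8 = 62 × 88 mm.
Off by 3 mm total — nearest standard size.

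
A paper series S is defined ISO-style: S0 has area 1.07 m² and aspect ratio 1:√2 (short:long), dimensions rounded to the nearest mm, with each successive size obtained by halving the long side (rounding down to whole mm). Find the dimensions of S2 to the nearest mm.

Let S0's short side be w mm. w · w√2 = 1.07 m² = 1,070,000 mm², so w ≈ 869.8 mm and w√2 ≈ 1230.1 mm → S0 = 870 × 1230 mm.
S1: ⌊1230/2⌋ × 870 = 615 × 870 mm
S2: ⌊870/2⌋ × 615 = 435 × 615 mm

435 × 615 mm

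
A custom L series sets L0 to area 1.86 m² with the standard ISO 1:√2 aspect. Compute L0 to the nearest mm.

1147 × 1622 mm

Let the short side be w mm. Then w · w√2 = 1.86 m² = 1,860,000 mm².
w² = 1,860,000/√2, so w ≈ 1146.8 mm; long side = w√2 ≈ 1621.9 mm.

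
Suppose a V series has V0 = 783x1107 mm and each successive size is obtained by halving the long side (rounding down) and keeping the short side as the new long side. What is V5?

V1: ⌊1107/2⌋ × 783 = 553 × 783 mm
V2: ⌊783/2⌋ × 553 = 391 × 553 mm
V3: ⌊553/2⌋ × 391 = 276 × 391 mm
V4: ⌊391/2⌋ × 276 = 195 × 276 mm
V5: ⌊276/2⌋ × 195 = 138 × 195 mm

138 × 195 mm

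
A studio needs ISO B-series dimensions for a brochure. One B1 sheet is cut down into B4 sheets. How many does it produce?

Each ISO step halves the sheet: 1 × B1 → 2 × B2 → 4 × B3 → 8 × B4
From B1 to B4 is 3 halving steps: 2^3 = 8.

8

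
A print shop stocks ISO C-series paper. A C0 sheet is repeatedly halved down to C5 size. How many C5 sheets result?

Each ISO step halves the sheet: 1 × C0 → 2 × C1 → 4 × C2 → 8 × C3 → …
From C0 to C5 is 5 halving steps: 2^5 = 32.

32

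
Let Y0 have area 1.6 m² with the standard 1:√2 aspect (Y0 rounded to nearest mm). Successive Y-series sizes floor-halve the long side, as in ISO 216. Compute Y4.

266 × 376 mm

Let Y0's short side be w mm. w · w√2 = 1.6 m² = 1,600,000 mm², so w ≈ 1063.7 mm and w√2 ≈ 1504.2 mm → Y0 = 1064 × 1504 mm.
Y1: ⌊1504/2⌋ × 1064 = 752 × 1064 mm
Y2: ⌊1064/2⌋ × 752 = 532 × 752 mm
Y3: ⌊752/2⌋ × 532 = 376 × 532 mm
Y4: ⌊532/2⌋ × 376 = 266 × 376 mm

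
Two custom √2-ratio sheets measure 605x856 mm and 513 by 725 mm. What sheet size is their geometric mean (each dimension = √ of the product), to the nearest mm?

Short side: √(605 · 513) = √310365 ≈ 557.1 → 557 mm
Long side: √(856 · 725) = √620600 ≈ 787.8 → 788 mm

557 × 788 mm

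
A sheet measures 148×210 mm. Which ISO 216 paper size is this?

A5 (148 × 210 mm)

Aspect ratio 210/148 ≈ 1.419 — close to the ISO √2 ≈ 1.414.
In the A-series (A0 area = 1 m²): A5 = 148 × 210 mm.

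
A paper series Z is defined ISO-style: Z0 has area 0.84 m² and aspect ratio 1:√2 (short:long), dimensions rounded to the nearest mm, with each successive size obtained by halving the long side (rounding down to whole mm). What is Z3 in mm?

272 × 385 mm

Let Z0's short side be w mm. w · w√2 = 0.84 m² = 840,000 mm², so w ≈ 770.7 mm and w√2 ≈ 1089.9 mm → Z0 = 771 × 1090 mm.
Z1: ⌊1090/2⌋ × 771 = 545 × 771 mm
Z2: ⌊771/2⌋ × 545 = 385 × 545 mm
Z3: ⌊545/2⌋ × 385 = 272 × 385 mm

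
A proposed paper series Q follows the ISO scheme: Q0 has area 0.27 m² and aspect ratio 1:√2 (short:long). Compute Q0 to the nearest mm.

Let the short side be w mm. Then w · w√2 = 0.27 m² = 270,000 mm².
w² = 270,000/√2, so w ≈ 436.9 mm; long side = w√2 ≈ 617.9 mm.

437 × 618 mm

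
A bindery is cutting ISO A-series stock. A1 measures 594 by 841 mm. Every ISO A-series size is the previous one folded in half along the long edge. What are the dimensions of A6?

A2: ⌊841/2⌋ × 594 = 420 × 594 mm
A3: ⌊594/2⌋ × 420 = 297 × 420 mm
A4: ⌊420/2⌋ × 297 = 210 × 297 mm
A5: ⌊297/2⌋ × 210 = 148 × 210 mm
A6: ⌊210/2⌋ × 148 = 105 × 148 mm

105 × 148 mm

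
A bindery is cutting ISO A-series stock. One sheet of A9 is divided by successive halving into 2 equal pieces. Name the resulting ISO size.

2 = 2^1, so 1 halving step.
A9 → A10 → … → A10 after 1 step.

A10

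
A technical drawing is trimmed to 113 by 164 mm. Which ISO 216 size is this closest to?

Aspect ratio 164/113 ≈ 1.451 (ISO target is √2 ≈ 1.414).
In the C-series (envelope sizes, between A and B): C6 = 114 × 162 mm.
Off by 3 mm total — nearest standard size.

C6 (114 × 162 mm)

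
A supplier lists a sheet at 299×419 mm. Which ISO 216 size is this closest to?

A3 (297 × 420 mm)

Aspect ratio 419/299 ≈ 1.401 — close to the ISO √2 ≈ 1.414.
In the A-series (A0 area = 1 m²): A3 = 297 × 420 mm.
Off by 3 mm total — nearest standard size.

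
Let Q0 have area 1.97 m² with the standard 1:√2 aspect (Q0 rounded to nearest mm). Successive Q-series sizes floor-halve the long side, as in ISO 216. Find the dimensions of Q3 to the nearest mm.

417 × 590 mm

Let Q0's short side be w mm. w · w√2 = 1.97 m² = 1,970,000 mm², so w ≈ 1180.3 mm and w√2 ≈ 1669.1 mm → Q0 = 1180 × 1669 mm.
Q1: ⌊1669/2⌋ × 1180 = 834 × 1180 mm
Q2: ⌊1180/2⌋ × 834 = 590 × 834 mm
Q3: ⌊834/2⌋ × 590 = 417 × 590 mm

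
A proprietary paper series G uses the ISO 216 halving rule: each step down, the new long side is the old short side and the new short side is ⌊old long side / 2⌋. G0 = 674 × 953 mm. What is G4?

168 × 238 mm

G1: ⌊953/2⌋ × 674 = 476 × 674 mm
G2: ⌊674/2⌋ × 476 = 337 × 476 mm
G3: ⌊476/2⌋ × 337 = 238 × 337 mm
G4: ⌊337/2⌋ × 238 = 168 × 238 mm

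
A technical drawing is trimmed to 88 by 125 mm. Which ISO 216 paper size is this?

B7 (88 × 125 mm)

Aspect ratio 125/88 ≈ 1.420 — close to the ISO √2 ≈ 1.414.
In the B-series (B0 = 1000 × 1414 mm): B7 = 88 × 125 mm.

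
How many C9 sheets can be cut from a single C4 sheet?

32

Each ISO step halves the sheet: 1 × C4 → 2 × C5 → 4 × C6 → 8 × C7 → …
From C4 to C9 is 5 halving steps: 2^5 = 32.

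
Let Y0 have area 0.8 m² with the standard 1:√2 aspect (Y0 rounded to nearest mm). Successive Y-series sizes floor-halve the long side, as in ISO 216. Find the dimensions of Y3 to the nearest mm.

266 × 376 mm

Let Y0's short side be w mm. w · w√2 = 0.8 m² = 800,000 mm², so w ≈ 752.1 mm and w√2 ≈ 1063.7 mm → Y0 = 752 × 1064 mm.
Y1: ⌊1064/2⌋ × 752 = 532 × 752 mm
Y2: ⌊752/2⌋ × 532 = 376 × 532 mm
Y3: ⌊532/2⌋ × 376 = 266 × 376 mm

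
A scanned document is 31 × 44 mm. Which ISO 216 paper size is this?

Aspect ratio 44/31 ≈ 1.419 — close to the ISO √2 ≈ 1.414.
In the B-series (B0 = 1000 × 1414 mm): B10 = 31 × 44 mm.

B10 (31 × 44 mm)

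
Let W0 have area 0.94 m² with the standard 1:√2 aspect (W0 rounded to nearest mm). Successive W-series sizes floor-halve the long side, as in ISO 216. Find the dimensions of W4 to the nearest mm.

203 × 288 mm

Let W0's short side be w mm. w · w√2 = 0.94 m² = 940,000 mm², so w ≈ 815.3 mm and w√2 ≈ 1153.0 mm → W0 = 815 × 1153 mm.
W1: ⌊1153/2⌋ × 815 = 576 × 815 mm
W2: ⌊815/2⌋ × 576 = 407 × 576 mm
W3: ⌊576/2⌋ × 407 = 288 × 407 mm
W4: ⌊407/2⌋ × 288 = 203 × 288 mm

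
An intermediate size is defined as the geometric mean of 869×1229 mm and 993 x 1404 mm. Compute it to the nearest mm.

Short side: √(869 · 993) = √862917 ≈ 928.9 → 929 mm
Long side: √(1229 · 1404) = √1725516 ≈ 1313.6 → 1314 mm

929 × 1314 mm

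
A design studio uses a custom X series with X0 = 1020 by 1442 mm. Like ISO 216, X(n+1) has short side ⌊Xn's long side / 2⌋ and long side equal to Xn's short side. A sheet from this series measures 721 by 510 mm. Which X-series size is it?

X2

X0: 1020 × 1442 mm
X1: 721 × 1020 mm
X2: 510 × 721 mm
X3: 360 × 510 mm
→ matches X2.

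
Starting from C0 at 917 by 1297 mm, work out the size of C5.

162 × 229 mm

C1: ⌊1297/2⌋ × 917 = 648 × 917 mm
C2: ⌊917/2⌋ × 648 = 458 × 648 mm
C3: ⌊648/2⌋ × 458 = 324 × 458 mm
C4: ⌊458/2⌋ × 324 = 229 × 324 mm
C5: ⌊324/2⌋ × 229 = 162 × 229 mm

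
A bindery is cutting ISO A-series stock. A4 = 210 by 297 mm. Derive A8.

52 × 74 mm

A5: ⌊297/2⌋ × 210 = 148 × 210 mm
A6: ⌊210/2⌋ × 148 = 105 × 148 mm
A7: ⌊148/2⌋ × 105 = 74 × 105 mm
A8: ⌊105/2⌋ × 74 = 52 × 74 mm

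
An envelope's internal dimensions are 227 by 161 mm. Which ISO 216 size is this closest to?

C5 (162 × 229 mm)

Aspect ratio 227/161 ≈ 1.410 — close to the ISO √2 ≈ 1.414.
In the C-series (envelope sizes, between A and B): C5 = 162 × 229 mm.
Off by 3 mm total — nearest standard size.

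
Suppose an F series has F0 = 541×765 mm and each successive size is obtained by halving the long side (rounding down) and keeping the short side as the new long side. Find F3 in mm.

F1: ⌊765/2⌋ × 541 = 382 × 541 mm
F2: ⌊541/2⌋ × 382 = 270 × 382 mm
F3: ⌊382/2⌋ × 270 = 191 × 270 mm

191 × 270 mm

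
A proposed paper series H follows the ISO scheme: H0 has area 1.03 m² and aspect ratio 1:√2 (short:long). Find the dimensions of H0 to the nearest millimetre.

Let the short side be w mm. Then w · w√2 = 1.03 m² = 1,030,000 mm².
w² = 1,030,000/√2, so w ≈ 853.4 mm; long side = w√2 ≈ 1206.9 mm.

853 × 1207 mm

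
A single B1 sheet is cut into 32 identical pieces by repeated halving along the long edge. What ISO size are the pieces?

32 = 2^5, so 5 halving steps.
B1 → B2 → … → B6 after 5 steps.

B6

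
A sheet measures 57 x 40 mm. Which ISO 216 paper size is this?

C9 (40 × 57 mm)

Aspect ratio 57/40 ≈ 1.425 — close to the ISO √2 ≈ 1.414.
In the C-series (envelope sizes, between A and B): C9 = 40 × 57 mm.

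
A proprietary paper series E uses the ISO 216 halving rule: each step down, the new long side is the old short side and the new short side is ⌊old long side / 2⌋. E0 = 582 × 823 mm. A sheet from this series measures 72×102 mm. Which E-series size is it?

E6

E0: 582 × 823 mm
E1: 411 × 582 mm
E2: 291 × 411 mm
E3: 205 × 291 mm
E4: 145 × 205 mm
E5: 102 × 145 mm
E6: 72 × 102 mm
E7: 51 × 72 mm
→ matches E6.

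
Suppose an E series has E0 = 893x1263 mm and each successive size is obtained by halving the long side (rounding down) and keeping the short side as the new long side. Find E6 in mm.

E1: ⌊1263/2⌋ × 893 = 631 × 893 mm
E2: ⌊893/2⌋ × 631 = 446 × 631 mm
E3: ⌊631/2⌋ × 446 = 315 × 446 mm
E4: ⌊446/2⌋ × 315 = 223 × 315 mm
E5: ⌊315/2⌋ × 223 = 157 × 223 mm
E6: ⌊223/2⌋ × 157 = 111 × 157 mm

111 × 157 mm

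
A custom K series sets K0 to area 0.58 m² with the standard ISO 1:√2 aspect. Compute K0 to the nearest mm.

Let the short side be w mm. Then w · w√2 = 0.58 m² = 580,000 mm².
w² = 580,000/√2, so w ≈ 640.4 mm; long side = w√2 ≈ 905.7 mm.

640 × 906 mm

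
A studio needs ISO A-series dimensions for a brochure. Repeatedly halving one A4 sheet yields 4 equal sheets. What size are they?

4 = 2^2, so 2 halving steps.
A4 → A5 → … → A6 after 2 steps.

A6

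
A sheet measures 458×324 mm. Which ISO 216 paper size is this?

C3 (324 × 458 mm)

Aspect ratio 458/324 ≈ 1.414 — close to the ISO √2 ≈ 1.414.
In the C-series (envelope sizes, between A and B): C3 = 324 × 458 mm.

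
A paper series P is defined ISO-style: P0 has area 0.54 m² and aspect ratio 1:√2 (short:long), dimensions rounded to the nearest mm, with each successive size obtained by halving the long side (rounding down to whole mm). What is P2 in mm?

309 × 437 mm

Let P0's short side be w mm. w · w√2 = 0.54 m² = 540,000 mm², so w ≈ 617.9 mm and w√2 ≈ 873.9 mm → P0 = 618 × 874 mm.
P1: ⌊874/2⌋ × 618 = 437 × 618 mm
P2: ⌊618/2⌋ × 437 = 309 × 437 mm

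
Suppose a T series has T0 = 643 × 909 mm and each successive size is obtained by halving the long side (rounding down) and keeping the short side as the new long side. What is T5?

T1: ⌊909/2⌋ × 643 = 454 × 643 mm
T2: ⌊643/2⌋ × 454 = 321 × 454 mm
T3: ⌊454/2⌋ × 321 = 227 × 321 mm
T4: ⌊321/2⌋ × 227 = 160 × 227 mm
T5: ⌊227/2⌋ × 160 = 113 × 160 mm

113 × 160 mm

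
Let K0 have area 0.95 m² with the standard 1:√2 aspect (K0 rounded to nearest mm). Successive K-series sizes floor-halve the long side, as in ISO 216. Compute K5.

144 × 205 mm

Let K0's short side be w mm. w · w√2 = 0.95 m² = 950,000 mm², so w ≈ 819.6 mm and w√2 ≈ 1159.1 mm → K0 = 820 × 1159 mm.
K1: ⌊1159/2⌋ × 820 = 579 × 820 mm
K2: ⌊820/2⌋ × 579 = 410 × 579 mm
K3: ⌊579/2⌋ × 410 = 289 × 410 mm
K4: ⌊410/2⌋ × 289 = 205 × 289 mm
K5: ⌊289/2⌋ × 205 = 144 × 205 mm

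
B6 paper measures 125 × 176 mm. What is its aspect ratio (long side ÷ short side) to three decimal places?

176 / 125 = 1.408
ISO 216 targets √2 ≈ 1.414; the -0.006 deviation is from mm rounding.

1.408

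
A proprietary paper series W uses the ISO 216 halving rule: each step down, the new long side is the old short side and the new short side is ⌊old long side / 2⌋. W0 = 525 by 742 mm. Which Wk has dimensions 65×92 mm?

W6

W0: 525 × 742 mm
W1: 371 × 525 mm
W2: 262 × 371 mm
W3: 185 × 262 mm
W4: 131 × 185 mm
W5: 92 × 131 mm
W6: 65 × 92 mm
W7: 46 × 65 mm
→ matches W6.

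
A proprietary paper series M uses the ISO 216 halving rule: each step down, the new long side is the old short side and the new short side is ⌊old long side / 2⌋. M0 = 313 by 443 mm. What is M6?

39 × 55 mm

M1: ⌊443/2⌋ × 313 = 221 × 313 mm
M2: ⌊313/2⌋ × 221 = 156 × 221 mm
M3: ⌊221/2⌋ × 156 = 110 × 156 mm
M4: ⌊156/2⌋ × 110 = 78 × 110 mm
M5: ⌊110/2⌋ × 78 = 55 × 78 mm
M6: ⌊78/2⌋ × 55 = 39 × 55 mm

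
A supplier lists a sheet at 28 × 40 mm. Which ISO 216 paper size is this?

Aspect ratio 40/28 ≈ 1.429 — close to the ISO √2 ≈ 1.414.
In the C-series (envelope sizes, between A and B): C10 = 28 × 40 mm.

C10 (28 × 40 mm)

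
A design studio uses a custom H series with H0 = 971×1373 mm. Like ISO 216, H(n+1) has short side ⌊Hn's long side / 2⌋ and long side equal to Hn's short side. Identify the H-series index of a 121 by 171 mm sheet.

H0: 971 × 1373 mm
H1: 686 × 971 mm
H2: 485 × 686 mm
H3: 343 × 485 mm
H4: 242 × 343 mm
H5: 171 × 242 mm
H6: 121 × 171 mm
H7: 85 × 121 mm
→ matches H6.

H6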